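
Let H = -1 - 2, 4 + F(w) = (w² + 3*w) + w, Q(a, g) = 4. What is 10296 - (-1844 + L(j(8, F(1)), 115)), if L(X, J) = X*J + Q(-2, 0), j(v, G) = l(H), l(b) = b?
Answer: 12481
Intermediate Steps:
F(w) = -4 + w² + 4*w (F(w) = -4 + ((w² + 3*w) + w) = -4 + (w² + 4*w) = -4 + w² + 4*w)
H = -3
j(v, G) = -3
L(X, J) = 4 + J*X (L(X, J) = X*J + 4 = J*X + 4 = 4 + J*X)
10296 - (-1844 + L(j(8, F(1)), 115)) = 10296 - (-1844 + (4 + 115*(-3))) = 10296 - (-1844 + (4 - 345)) = 10296 - (-1844 - 341) = 10296 - 1*(-2185) = 10296 + 2185 = 12481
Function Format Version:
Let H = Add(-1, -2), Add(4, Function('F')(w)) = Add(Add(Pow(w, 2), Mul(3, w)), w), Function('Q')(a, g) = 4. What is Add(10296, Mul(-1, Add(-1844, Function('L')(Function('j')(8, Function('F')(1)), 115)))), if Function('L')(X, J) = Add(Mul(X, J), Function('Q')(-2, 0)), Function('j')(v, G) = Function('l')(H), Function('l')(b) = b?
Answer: 12481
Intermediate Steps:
Function('F')(w) = Add(-4, Pow(w, 2), Mul(4, w)) (Function('F')(w) = Add(-4, Add(Add(Pow(w, 2), Mul(3, w)), w)) = Add(-4, Add(Pow(w, 2), Mul(4, w))) = Add(-4, Pow(w, 2), Mul(4, w)))
H = -3
Function('j')(v, G) = -3
Function('L')(X, J) = Add(4, Mul(J, X)) (Function('L')(X, J) = Add(Mul(X, J), 4) = Add(Mul(J, X), 4) = Add(4, Mul(J, X)))
Add(10296, Mul(-1, Add(-1844, Function('L')(Function('j')(8, Function('F')(1)), 115)))) = Add(10296, Mul(-1, Add(-1844, Add(4, Mul(115, -3))))) = Add(10296, Mul(-1, Add(-1844, Add(4, -345)))) = Add(10296, Mul(-1, Add(-1844, -341))) = Add(10296, Mul(-1, -2185)) = Add(10296, 2185) = 12481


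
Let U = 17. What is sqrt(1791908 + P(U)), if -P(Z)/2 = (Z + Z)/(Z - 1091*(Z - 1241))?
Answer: 16*sqrt(43191799111810)/78553 ≈ 1338.6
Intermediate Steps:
P(Z) = -4*Z/(1353931 - 1090*Z) (P(Z) = -2*(Z + Z)/(Z - 1091*(Z - 1241)) = -2*2*Z/(Z - 1091*(-1241 + Z)) = -2*2*Z/(Z + (1353931 - 1091*Z)) = -2*2*Z/(1353931 - 1090*Z) = -4*Z/(1353931 - 1090*Z))
sqrt(1791908 + P(U)) = sqrt(1791908 + 4*17/(-1353931 + 1090*17)) = sqrt(1791908 + 4*17/(-1353931 + 18530)) = sqrt(1791908 + 4*17/(-1335401)) = sqrt(1791908 + 4*17*(-1/1335401)) = sqrt(1791908 - 4/78553) = sqrt(140759749120/78553) = 16*sqrt(43191799111810)/78553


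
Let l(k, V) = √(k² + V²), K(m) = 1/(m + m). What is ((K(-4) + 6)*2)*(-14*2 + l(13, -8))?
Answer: -329 + 47*√233/4 ≈ -149.64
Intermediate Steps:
K(m) = 1/(2*m)
l(k, V) = √(V² + k²)
((K(-4) + 6)*2)*(-14*2 + l(13, -8)) = (((½)/(-4) + 6)*2)*(-14*2 + √((-8)² + 13²)) = (((½)*(-¼) + 6)*2)*(-28 + √(64 + 169)) = ((-⅛ + 6)*2)*(-28 + √233) = ((47/8)*2)*(-28 + √233) = 47*(-28 + √233)/4 = -329 + 47*√233/4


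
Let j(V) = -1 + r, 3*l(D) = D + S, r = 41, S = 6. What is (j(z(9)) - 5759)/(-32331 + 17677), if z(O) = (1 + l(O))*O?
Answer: 5719/14654 ≈ 0.39027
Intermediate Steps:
l(D) = 2 + D/3 (l(D) = (D + 6)/3 = (6 + D)/3 = 2 + D/3)
z(O) = O*(3 + O/3) (z(O) = (1 + (2 + O/3))*O = (3 + O/3)*O = O*(3 + O/3))
j(V) = 40 (j(V) = -1 + 41 = 40)
(j(z(9)) - 5759)/(-32331 + 17677) = (40 - 5759)/(-32331 + 17677) = -5719/(-14654) = -5719*(-1/14654) = 5719/14654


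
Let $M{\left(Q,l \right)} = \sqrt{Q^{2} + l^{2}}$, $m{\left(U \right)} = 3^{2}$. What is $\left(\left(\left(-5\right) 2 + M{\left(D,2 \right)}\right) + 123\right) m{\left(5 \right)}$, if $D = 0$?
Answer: $1035$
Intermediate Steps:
$m{\left(U \right)} = 9$
$\left(\left(\left(-5\right) 2 + M{\left(D,2 \right)}\right) + 123\right) m{\left(5 \right)} = \left(\left(\left(-5\right) 2 + \sqrt{0^{2} + 2^{2}}\right) + 123\right) 9 = \left(\left(-10 + \sqrt{0 + 4}\right) + 123\right) 9 = \left(\left(-10 + \sqrt{4}\right) + 123\right) 9 = \left(\left(-10 + 2\right) + 123\right) 9 = \left(-8 + 123\right) 9 = 115 \cdot 9 = 1035$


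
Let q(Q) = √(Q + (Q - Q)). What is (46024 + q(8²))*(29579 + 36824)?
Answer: 3056662896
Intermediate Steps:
q(Q) = √Q (q(Q) = √(Q + 0) = √Q)
(46024 + q(8²))*(29579 + 36824) = (46024 + √(8²))*(29579 + 36824) = (46024 + √64)*66403 = (46024 + 8)*66403 = 46032*66403 = 3056662896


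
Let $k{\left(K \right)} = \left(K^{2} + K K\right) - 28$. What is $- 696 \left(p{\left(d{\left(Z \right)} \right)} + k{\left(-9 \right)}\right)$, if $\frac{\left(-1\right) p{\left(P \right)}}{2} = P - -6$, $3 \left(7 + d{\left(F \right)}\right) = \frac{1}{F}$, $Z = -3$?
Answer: $- \frac{284432}{3} \approx -94811.0$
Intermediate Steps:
$k{\left(K \right)} = -28 + 2 K^{2}$ ($k{\left(K \right)} = \left(K^{2} + K^{2}\right) - 28 = 2 K^{2} - 28 = -28 + 2 K^{2}$)
$d{\left(F \right)} = -7 + \frac{1}{3 F}$
$p{\left(P \right)} = -12 - 2 P$ ($p{\left(P \right)} = - 2 \left(P - -6\right) = - 2 \left(P + 6\right) = - 2 \left(6 + P\right) = -12 - 2 P$)
$- 696 \left(p{\left(d{\left(Z \right)} \right)} + k{\left(-9 \right)}\right) = - 696 \left(\left(-12 - 2 \left(-7 + \frac{1}{3 \left(-3\right)}\right)\right) - \left(28 - 2 \left(-9\right)^{2}\right)\right) = - 696 \left(\left(-12 - 2 \left(-7 + \frac{1}{3} \left(- \frac{1}{3}\right)\right)\right) + \left(-28 + 2 \cdot 81\right)\right) = - 696 \left(\left(-12 - 2 \left(-7 - \frac{1}{9}\right)\right) + \left(-28 + 162\right)\right) = - 696 \left(\left(-12 - - \frac{128}{9}\right) + 134\right) = - 696 \left(\left(-12 + \frac{128}{9}\right) + 134\right) = - 696 \left(\frac{20}{9} + 134\right) = \left(-696\right) \frac{1226}{9} = - \frac{284432}{3}$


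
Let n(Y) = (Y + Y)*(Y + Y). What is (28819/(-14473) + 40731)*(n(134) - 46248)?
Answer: 15076308863744/14473 ≈ 1.0417e+9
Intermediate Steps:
n(Y) = 4*Y² (n(Y) = (2*Y)*(2*Y) = 4*Y²)
(28819/(-14473) + 40731)*(n(134) - 46248) = (28819/(-14473) + 40731)*(4*134² - 46248) = (28819*(-1/14473) + 40731)*(4*17956 - 46248) = (-28819/14473 + 40731)*(71824 - 46248) = (589470944/14473)*25576 = 15076308863744/14473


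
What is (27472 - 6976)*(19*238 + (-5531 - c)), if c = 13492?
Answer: -297212496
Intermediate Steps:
(27472 - 6976)*(19*238 + (-5531 - c)) = (27472 - 6976)*(19*238 + (-5531 - 1*13492)) = 20496*(4522 + (-5531 - 13492)) = 20496*(4522 - 19023) = 20496*(-14501) = -297212496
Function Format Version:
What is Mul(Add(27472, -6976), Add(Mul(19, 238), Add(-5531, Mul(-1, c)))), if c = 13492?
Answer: -297212496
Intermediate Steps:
Mul(Add(27472, -6976), Add(Mul(19, 238), Add(-5531, Mul(-1, c)))) = Mul(Add(27472, -6976), Add(Mul(19, 238), Add(-5531, Mul(-1, 13492)))) = Mul(20496, Add(4522, Add(-5531, -13492))) = Mul(20496, Add(4522, -19023)) = Mul(20496, -14501) = -297212496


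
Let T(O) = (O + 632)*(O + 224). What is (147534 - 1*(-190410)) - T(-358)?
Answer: 374660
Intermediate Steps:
T(O) = (224 + O)*(632 + O) (T(O) = (632 + O)*(224 + O) = (224 + O)*(632 + O))
(147534 - 1*(-190410)) - T(-358) = (147534 - 1*(-190410)) - (141568 + (-358)² + 856*(-358)) = (147534 + 190410) - (141568 + 128164 - 306448) = 337944 - 1*(-36716) = 337944 + 36716 = 374660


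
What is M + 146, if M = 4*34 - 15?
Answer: 267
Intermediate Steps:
M = 121 (M = 136 - 15 = 121)
M + 146 = 121 + 146 = 267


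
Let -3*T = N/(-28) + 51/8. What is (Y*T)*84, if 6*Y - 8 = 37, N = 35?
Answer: -4305/4 ≈ -1076.3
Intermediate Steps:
Y = 15/2 (Y = 4/3 + (1/6)*37 = 4/3 + 37/6 = 15/2 ≈ 7.5000)
T = -41/24 (T = -(35/(-28) + 51/8)/3 = -(35*(-1/28) + 51*(1/8))/3 = -(-5/4 + 51/8)/3 = -1/3*41/8 = -41/24 ≈ -1.7083)
(Y*T)*84 = ((15/2)*(-41/24))*84 = -205/16*84 = -4305/4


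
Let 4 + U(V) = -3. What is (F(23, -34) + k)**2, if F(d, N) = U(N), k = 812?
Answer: 648025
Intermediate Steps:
U(V) = -7 (U(V) = -4 - 3 = -7)
F(d, N) = -7
(F(23, -34) + k)**2 = (-7 + 812)**2 = 805**2 = 648025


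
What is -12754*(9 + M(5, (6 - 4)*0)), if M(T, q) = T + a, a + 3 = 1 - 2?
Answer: -127540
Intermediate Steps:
a = -4 (a = -3 + (1 - 2) = -3 - 1 = -4)
M(T, q) = -4 + T (M(T, q) = T - 4 = -4 + T)
-12754*(9 + M(5, (6 - 4)*0)) = -12754*(9 + (-4 + 5)) = -12754*(9 + 1) = -12754*10 = -1822*70 = -127540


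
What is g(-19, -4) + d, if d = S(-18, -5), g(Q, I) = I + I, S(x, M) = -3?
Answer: -11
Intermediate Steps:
g(Q, I) = 2*I
d = -3
g(-19, -4) + d = 2*(-4) - 3 = -8 - 3 = -11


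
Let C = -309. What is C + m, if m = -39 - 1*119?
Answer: -467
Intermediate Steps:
m = -158 (m = -39 - 119 = -158)
C + m = -309 - 158 = -467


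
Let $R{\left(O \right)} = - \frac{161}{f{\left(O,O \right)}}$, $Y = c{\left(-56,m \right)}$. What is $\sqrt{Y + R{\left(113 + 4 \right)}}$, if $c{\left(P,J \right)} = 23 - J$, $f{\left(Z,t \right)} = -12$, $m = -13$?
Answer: $\frac{\sqrt{1779}}{6} \approx 7.0297$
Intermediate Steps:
$Y = 36$ ($Y = 23 - -13 = 23 + 13 = 36$)
$R{\left(O \right)} = \frac{161}{12}$ ($R{\left(O \right)} = - \frac{161}{-12} = \left(-161\right) \left(- \frac{1}{12}\right) = \frac{161}{12}$)
$\sqrt{Y + R{\left(113 + 4 \right)}} = \sqrt{36 + \frac{161}{12}} = \sqrt{\frac{593}{12}} = \frac{\sqrt{1779}}{6}$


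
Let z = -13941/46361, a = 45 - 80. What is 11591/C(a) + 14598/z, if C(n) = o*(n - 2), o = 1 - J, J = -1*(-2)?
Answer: -2764354595/57313 ≈ -48233.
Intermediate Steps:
J = 2
a = -35
o = -1 (o = 1 - 1*2 = 1 - 2 = -1)
z = -13941/46361 (z = -13941*1/46361 = -13941/46361 ≈ -0.30071)
C(n) = 2 - n (C(n) = -(n - 2) = -(-2 + n) = 2 - n)
11591/C(a) + 14598/z = 11591/(2 - 1*(-35)) + 14598/(-13941/46361) = 11591/(2 + 35) + 14598*(-46361/13941) = 11591/37 - 75197542/1549 = -2764354595/57313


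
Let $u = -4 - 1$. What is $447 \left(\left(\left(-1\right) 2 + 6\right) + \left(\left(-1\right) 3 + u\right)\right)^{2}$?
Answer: $7152$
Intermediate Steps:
$u = -5$
$447 \left(\left(\left(-1\right) 2 + 6\right) + \left(\left(-1\right) 3 + u\right)\right)^{2} = 447 \left(\left(\left(-1\right) 2 + 6\right) - 8\right)^{2} = 447 \left(\left(-2 + 6\right) - 8\right)^{2} = 447 \left(4 - 8\right)^{2} = 447 \left(-4\right)^{2} = 447 \cdot 16 = 7152$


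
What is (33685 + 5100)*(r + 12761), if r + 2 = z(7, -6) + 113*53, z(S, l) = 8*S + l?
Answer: 729080430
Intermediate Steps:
z(S, l) = l + 8*S
r = 6037 (r = -2 + ((-6 + 8*7) + 113*53) = -2 + ((-6 + 56) + 5989) = -2 + (50 + 5989) = -2 + 6039 = 6037)
(33685 + 5100)*(r + 12761) = (33685 + 5100)*(6037 + 12761) = 38785*18798 = 729080430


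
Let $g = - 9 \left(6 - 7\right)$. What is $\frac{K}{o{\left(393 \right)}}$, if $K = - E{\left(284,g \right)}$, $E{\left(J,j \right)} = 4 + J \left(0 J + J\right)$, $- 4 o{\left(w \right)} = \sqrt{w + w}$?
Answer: $\frac{161320 \sqrt{786}}{393} \approx 11508.0$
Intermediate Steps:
$g = 9$ ($g = \left(-9\right) \left(-1\right) = 9$)
$o{\left(w \right)} = - \frac{\sqrt{2} \sqrt{w}}{4}$ ($o{\left(w \right)} = - \frac{\sqrt{w + w}}{4} = - \frac{\sqrt{2 w}}{4} = - \frac{\sqrt{2} \sqrt{w}}{4}$)
$E{\left(J,j \right)} = 4 + J^{2}$ ($E{\left(J,j \right)} = 4 + J \left(0 + J\right) = 4 + J J = 4 + J^{2}$)
$K = -80660$ ($K = - (4 + 284^{2}) = - (4 + 80656) = \left(-1\right) 80660 = -80660$)
$\frac{K}{o{\left(393 \right)}} = - \frac{80660}{\left(- \frac{1}{4}\right) \sqrt{2} \sqrt{393}} = - \frac{80660}{\left(- \frac{1}{4}\right) \sqrt{786}} = - 80660 \left(- \frac{2 \sqrt{786}}{393}\right) = \frac{161320 \sqrt{786}}{393}$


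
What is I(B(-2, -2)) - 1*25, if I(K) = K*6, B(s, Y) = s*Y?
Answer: -1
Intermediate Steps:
B(s, Y) = Y*s
I(K) = 6*K
I(B(-2, -2)) - 1*25 = 6*(-2*(-2)) - 1*25 = 6*4 - 25 = 24 - 25 = -1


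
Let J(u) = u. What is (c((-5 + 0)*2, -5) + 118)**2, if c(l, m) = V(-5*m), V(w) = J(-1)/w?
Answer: 8696601/625 ≈ 13915.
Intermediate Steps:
V(w) = -1/w
c(l, m) = 1/(5*m) (c(l, m) = -1/((-5*m)) = -(-1)/(5*m) = 1/(5*m))
(c((-5 + 0)*2, -5) + 118)**2 = ((1/5)/(-5) + 118)**2 = ((1/5)*(-1/5) + 118)**2 = (-1/25 + 118)**2 = (2949/25)**2 = 8696601/625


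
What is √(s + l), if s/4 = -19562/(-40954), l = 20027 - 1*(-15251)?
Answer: √14793132150210/20477 ≈ 187.83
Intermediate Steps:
l = 35278 (l = 20027 + 15251 = 35278)
s = 39124/20477 (s = 4*(-19562/(-40954)) = 4*(-19562*(-1/40954)) = 4*(9781/20477) = 39124/20477 ≈ 1.9106)
√(s + l) = √(39124/20477 + 35278) = √(722426730/20477) = √14793132150210/20477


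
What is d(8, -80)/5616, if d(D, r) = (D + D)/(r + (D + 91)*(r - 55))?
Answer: -1/4719195 ≈ -2.1190e-7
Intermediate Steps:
d(D, r) = 2*D/(r + (-55 + r)*(91 + D)) (d(D, r) = (2*D)/(r + (91 + D)*(-55 + r)) = (2*D)/(r + (-55 + r)*(91 + D)) = 2*D/(r + (-55 + r)*(91 + D)))
d(8, -80)/5616 = (2*8/(-5005 - 55*8 + 92*(-80) + 8*(-80)))/5616 = (2*8/(-5005 - 440 - 7360 - 640))*(1/5616) = (2*8/(-13445))*(1/5616) = (2*8*(-1/13445))*(1/5616) = -16/13445*1/5616 = -1/4719195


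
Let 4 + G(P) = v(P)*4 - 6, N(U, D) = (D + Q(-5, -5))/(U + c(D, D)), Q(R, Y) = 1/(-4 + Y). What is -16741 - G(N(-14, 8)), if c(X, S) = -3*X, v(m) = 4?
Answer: -16747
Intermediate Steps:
N(U, D) = (-⅑ + D)/(U - 3*D) (N(U, D) = (D + 1/(-4 - 5))/(U - 3*D) = (D + 1/(-9))/(U - 3*D) = (D - ⅑)/(U - 3*D) = (-⅑ + D)/(U - 3*D))
G(P) = 6 (G(P) = -4 + (4*4 - 6) = -4 + (16 - 6) = -4 + 10 = 6)
-16741 - G(N(-14, 8)) = -16741 - 1*6 = -16741 - 6 = -16747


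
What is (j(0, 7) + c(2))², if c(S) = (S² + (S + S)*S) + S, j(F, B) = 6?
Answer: 400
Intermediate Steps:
c(S) = S + 3*S² (c(S) = (S² + (2*S)*S) + S = (S² + 2*S²) + S = 3*S² + S = S + 3*S²)
(j(0, 7) + c(2))² = (6 + 2*(1 + 3*2))² = (6 + 2*(1 + 6))² = (6 + 2*7)² = (6 + 14)² = 20² = 400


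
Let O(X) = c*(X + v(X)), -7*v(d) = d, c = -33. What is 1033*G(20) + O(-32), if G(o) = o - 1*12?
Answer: 64184/7 ≈ 9169.1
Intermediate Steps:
v(d) = -d/7
G(o) = -12 + o (G(o) = o - 12 = -12 + o)
O(X) = -198*X/7 (O(X) = -33*(X - X/7) = -198*X/7)
1033*G(20) + O(-32) = 1033*(-12 + 20) - 198/7*(-32) = 1033*8 + 6336/7 = 8264 + 6336/7 = 64184/7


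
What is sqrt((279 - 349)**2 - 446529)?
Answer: I*sqrt(441629) ≈ 664.55*I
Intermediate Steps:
sqrt((279 - 349)**2 - 446529) = sqrt((-70)**2 - 446529) = sqrt(4900 - 446529) = sqrt(-441629) = I*sqrt(441629)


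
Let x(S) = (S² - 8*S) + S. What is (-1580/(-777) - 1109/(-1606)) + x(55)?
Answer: 3297754853/1247862 ≈ 2642.7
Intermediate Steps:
x(S) = S² - 7*S
(-1580/(-777) - 1109/(-1606)) + x(55) = (-1580/(-777) - 1109/(-1606)) + 55*(-7 + 55) = (-1580*(-1/777) - 1109*(-1/1606)) + 55*48 = (1580/777 + 1109/1606) + 2640 = 3399173/1247862 + 2640 = 3297754853/1247862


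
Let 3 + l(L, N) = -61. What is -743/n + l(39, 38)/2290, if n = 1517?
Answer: -899279/1736965 ≈ -0.51773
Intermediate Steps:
l(L, N) = -64 (l(L, N) = -3 - 61 = -64)
-743/n + l(39, 38)/2290 = -743/1517 - 64/2290 = -743*1/1517 - 64*1/2290 = -743/1517 - 32/1145 = -899279/1736965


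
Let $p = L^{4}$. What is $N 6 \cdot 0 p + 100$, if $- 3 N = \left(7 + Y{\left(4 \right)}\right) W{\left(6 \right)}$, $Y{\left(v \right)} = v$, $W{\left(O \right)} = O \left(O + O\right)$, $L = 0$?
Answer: $100$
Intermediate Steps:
$W{\left(O \right)} = 2 O^{2}$ ($W{\left(O \right)} = O 2 O = 2 O^{2}$)
$p = 0$ ($p = 0^{4} = 0$)
$N = -264$ ($N = - \frac{\left(7 + 4\right) 2 \cdot 6^{2}}{3} = - \frac{11 \cdot 2 \cdot 36}{3} = - \frac{11 \cdot 72}{3} = \left(- \frac{1}{3}\right) 792 = -264$)
$N 6 \cdot 0 p + 100 = - 264 \cdot 6 \cdot 0 \cdot 0 + 100 = - 264 \cdot 0 \cdot 0 + 100 = \left(-264\right) 0 + 100 = 0 + 100 = 100$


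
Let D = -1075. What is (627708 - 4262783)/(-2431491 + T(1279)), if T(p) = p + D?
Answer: 3635075/2431287 ≈ 1.4951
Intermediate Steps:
T(p) = -1075 + p (T(p) = p - 1075 = -1075 + p)
(627708 - 4262783)/(-2431491 + T(1279)) = (627708 - 4262783)/(-2431491 + (-1075 + 1279)) = -3635075/(-2431491 + 204) = -3635075/(-2431287) = -3635075*(-1/2431287) = 3635075/2431287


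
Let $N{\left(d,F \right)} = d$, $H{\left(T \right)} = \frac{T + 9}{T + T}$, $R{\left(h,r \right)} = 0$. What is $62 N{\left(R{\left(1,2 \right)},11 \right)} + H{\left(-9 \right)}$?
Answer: $0$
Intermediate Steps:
$H{\left(T \right)} = \frac{9 + T}{2 T}$
$62 N{\left(R{\left(1,2 \right)},11 \right)} + H{\left(-9 \right)} = 62 \cdot 0 + \frac{9 - 9}{2 \left(-9\right)} = 0 + \frac{1}{2} \left(- \frac{1}{9}\right) 0 = 0 + 0 = 0$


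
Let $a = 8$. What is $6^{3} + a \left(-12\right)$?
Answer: $120$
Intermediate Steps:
$6^{3} + a \left(-12\right) = 6^{3} + 8 \left(-12\right) = 216 - 96 = 120$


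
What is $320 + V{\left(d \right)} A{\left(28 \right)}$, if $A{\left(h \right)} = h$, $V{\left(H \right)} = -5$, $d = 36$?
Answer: $180$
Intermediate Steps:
$320 + V{\left(d \right)} A{\left(28 \right)} = 320 - 140 = 180$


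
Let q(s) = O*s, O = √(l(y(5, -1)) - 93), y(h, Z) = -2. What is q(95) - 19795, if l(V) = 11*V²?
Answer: -19795 + 665*I ≈ -19795.0 + 665.0*I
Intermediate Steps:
O = 7*I (O = √(11*(-2)² - 93) = √(11*4 - 93) = √(44 - 93) = √(-49) = 7*I ≈ 7.0*I)
q(s) = 7*I*s (q(s) = (7*I)*s = 7*I*s)
q(95) - 19795 = 7*I*95 - 19795 = 665*I - 19795 = -19795 + 665*I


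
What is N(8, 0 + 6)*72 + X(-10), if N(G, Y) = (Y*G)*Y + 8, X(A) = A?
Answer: 21302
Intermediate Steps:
N(G, Y) = 8 + G*Y**2 (N(G, Y) = (G*Y)*Y + 8 = G*Y**2 + 8 = 8 + G*Y**2)
N(8, 0 + 6)*72 + X(-10) = (8 + 8*(0 + 6)**2)*72 - 10 = (8 + 8*6**2)*72 - 10 = (8 + 8*36)*72 - 10 = (8 + 288)*72 - 10 = 296*72 - 10 = 21312 - 10 = 21302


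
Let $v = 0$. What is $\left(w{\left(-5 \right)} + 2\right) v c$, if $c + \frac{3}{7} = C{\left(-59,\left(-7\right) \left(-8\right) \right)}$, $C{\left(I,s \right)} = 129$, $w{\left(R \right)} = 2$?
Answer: $0$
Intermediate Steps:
$c = \frac{900}{7}$ ($c = - \frac{3}{7} + 129 = \frac{900}{7} \approx 128.57$)
$\left(w{\left(-5 \right)} + 2\right) v c = \left(2 + 2\right) 0 \cdot \frac{900}{7} = 4 \cdot 0 \cdot \frac{900}{7} = 0 \cdot \frac{900}{7} = 0$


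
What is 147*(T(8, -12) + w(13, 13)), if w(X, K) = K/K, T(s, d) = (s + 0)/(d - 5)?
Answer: 1323/17 ≈ 77.823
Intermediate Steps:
T(s, d) = s/(-5 + d)
w(X, K) = 1
147*(T(8, -12) + w(13, 13)) = 147*(8/(-5 - 12) + 1) = 147*(8/(-17) + 1) = 147*(8*(-1/17) + 1) = 147*(-8/17 + 1) = 147*(9/17) = 1323/17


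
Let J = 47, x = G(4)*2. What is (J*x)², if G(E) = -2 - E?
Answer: 318096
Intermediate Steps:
x = -12 (x = (-2 - 1*4)*2 = (-2 - 4)*2 = -6*2 = -12)
(J*x)² = (47*(-12))² = (-564)² = 318096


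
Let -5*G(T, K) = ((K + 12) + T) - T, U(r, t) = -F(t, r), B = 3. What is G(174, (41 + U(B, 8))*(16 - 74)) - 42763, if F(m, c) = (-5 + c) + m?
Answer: -211797/5 ≈ -42359.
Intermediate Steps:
F(m, c) = -5 + c + m
U(r, t) = 5 - r - t (U(r, t) = -(-5 + r + t) = 5 - r - t)
G(T, K) = -12/5 - K/5 (G(T, K) = -(((K + 12) + T) - T)/5 = -(((12 + K) + T) - T)/5 = -((12 + K + T) - T)/5 = -(12 + K)/5 = -12/5 - K/5)
G(174, (41 + U(B, 8))*(16 - 74)) - 42763 = (-12/5 - (41 + (5 - 1*3 - 1*8))*(16 - 74)/5) - 42763 = (-12/5 - (41 + (5 - 3 - 8))*(-58)/5) - 42763 = (-12/5 - (41 - 6)*(-58)/5) - 42763 = (-12/5 - 7*(-58)) - 42763 = (-12/5 - ⅕*(-2030)) - 42763 = (-12/5 + 406) - 42763 = 2018/5 - 42763 = -211797/5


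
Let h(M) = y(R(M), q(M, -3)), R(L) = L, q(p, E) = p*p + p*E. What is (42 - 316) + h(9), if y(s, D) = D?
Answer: -220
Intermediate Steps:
q(p, E) = p² + E*p
h(M) = M*(-3 + M)
(42 - 316) + h(9) = (42 - 316) + 9*(-3 + 9) = -274 + 9*6 = -274 + 54 = -220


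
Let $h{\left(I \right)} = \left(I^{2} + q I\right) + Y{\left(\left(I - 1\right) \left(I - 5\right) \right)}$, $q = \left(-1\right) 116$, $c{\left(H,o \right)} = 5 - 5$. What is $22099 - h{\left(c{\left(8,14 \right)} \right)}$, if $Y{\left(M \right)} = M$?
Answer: $22094$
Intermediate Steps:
$c{\left(H,o \right)} = 0$
$q = -116$
$h{\left(I \right)} = I^{2} - 116 I + \left(-1 + I\right) \left(-5 + I\right)$ ($h{\left(I \right)} = \left(I^{2} - 116 I\right) + \left(I - 1\right) \left(I - 5\right) = \left(I^{2} - 116 I\right) + \left(-1 + I\right) \left(-5 + I\right) = I^{2} - 116 I + \left(-1 + I\right) \left(-5 + I\right)$)
$22099 - h{\left(c{\left(8,14 \right)} \right)} = 22099 - \left(5 - 0 + 2 \cdot 0^{2}\right) = 22099 - \left(5 + 0 + 2 \cdot 0\right) = 22099 - \left(5 + 0 + 0\right) = 22099 - 5 = 22094$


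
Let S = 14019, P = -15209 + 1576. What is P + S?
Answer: 386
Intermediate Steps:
P = -13633
P + S = -13633 + 14019 = 386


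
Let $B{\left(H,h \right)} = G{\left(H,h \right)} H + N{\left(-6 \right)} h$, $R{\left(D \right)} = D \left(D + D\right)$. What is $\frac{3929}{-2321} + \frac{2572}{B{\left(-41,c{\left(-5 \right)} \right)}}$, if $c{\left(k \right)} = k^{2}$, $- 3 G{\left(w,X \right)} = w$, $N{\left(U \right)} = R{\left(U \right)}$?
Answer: $\frac{3296885}{8631799} \approx 0.38195$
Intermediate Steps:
$R{\left(D \right)} = 2 D^{2}$ ($R{\left(D \right)} = D 2 D = 2 D^{2}$)
$N{\left(U \right)} = 2 U^{2}$
$G{\left(w,X \right)} = - \frac{w}{3}$
$B{\left(H,h \right)} = 72 h - \frac{H^{2}}{3}$ ($B{\left(H,h \right)} = - \frac{H}{3} H + 2 \left(-6\right)^{2} h = - \frac{H^{2}}{3} + 2 \cdot 36 h = - \frac{H^{2}}{3} + 72 h = 72 h - \frac{H^{2}}{3}$)
$\frac{3929}{-2321} + \frac{2572}{B{\left(-41,c{\left(-5 \right)} \right)}} = \frac{3929}{-2321} + \frac{2572}{72 \left(-5\right)^{2} - \frac{\left(-41\right)^{2}}{3}} = 3929 \left(- \frac{1}{2321}\right) + \frac{2572}{72 \cdot 25 - \frac{1681}{3}} = - \frac{3929}{2321} + \frac{2572}{1800 - \frac{1681}{3}} = - \frac{3929}{2321} + \frac{2572}{\frac{3719}{3}} = - \frac{3929}{2321} + 2572 \cdot \frac{3}{3719} = - \frac{3929}{2321} + \frac{7716}{3719} = \frac{3296885}{8631799}$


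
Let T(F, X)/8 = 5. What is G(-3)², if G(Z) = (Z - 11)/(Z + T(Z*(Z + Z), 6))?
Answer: 196/1369 ≈ 0.14317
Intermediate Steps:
T(F, X) = 40 (T(F, X) = 8*5 = 40)
G(Z) = (-11 + Z)/(40 + Z) (G(Z) = (Z - 11)/(Z + 40) = (-11 + Z)/(40 + Z))
G(-3)² = ((-11 - 3)/(40 - 3))² = (-14/37)² = 196/1369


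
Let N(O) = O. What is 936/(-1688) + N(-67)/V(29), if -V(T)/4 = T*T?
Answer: -379451/709804 ≈ -0.53459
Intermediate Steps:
V(T) = -4*T**2 (V(T) = -4*T*T = -4*T**2)
936/(-1688) + N(-67)/V(29) = 936/(-1688) - 67/((-4*29**2)) = 936*(-1/1688) - 67/((-4*841)) = -117/211 - 67/(-3364) = -117/211 - 67*(-1/3364) = -117/211 + 67/3364 = -379451/709804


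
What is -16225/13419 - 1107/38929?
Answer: -646477858/522388251 ≈ -1.2375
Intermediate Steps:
-16225/13419 - 1107/38929 = -646477858/522388251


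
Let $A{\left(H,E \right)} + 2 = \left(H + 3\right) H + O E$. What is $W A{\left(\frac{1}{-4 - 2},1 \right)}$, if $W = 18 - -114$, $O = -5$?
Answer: $- \frac{2959}{3} \approx -986.33$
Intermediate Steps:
$A{\left(H,E \right)} = -2 - 5 E + H \left(3 + H\right)$ ($A{\left(H,E \right)} = -2 - \left(5 E - \left(H + 3\right) H\right) = -2 - \left(5 E - \left(3 + H\right) H\right) = -2 - \left(5 E - H \left(3 + H\right)\right) = -2 - 5 E + H \left(3 + H\right)$)
$W = 132$ ($W = 18 + 114 = 132$)
$W A{\left(\frac{1}{-4 - 2},1 \right)} = 132 \left(-2 + \left(\frac{1}{-4 - 2}\right)^{2} - 5 + \frac{3}{-4 - 2}\right) = 132 \left(-2 + \left(\frac{1}{-6}\right)^{2} - 5 + \frac{3}{-6}\right) = 132 \left(-2 + \left(- \frac{1}{6}\right)^{2} - 5 + 3 \left(- \frac{1}{6}\right)\right) = 132 \left(-2 + \frac{1}{36} - 5 - \frac{1}{2}\right) = 132 \left(- \frac{269}{36}\right) = - \frac{2959}{3}$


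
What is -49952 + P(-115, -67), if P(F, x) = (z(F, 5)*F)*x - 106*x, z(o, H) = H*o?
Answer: -4473225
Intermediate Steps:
P(F, x) = -106*x + 5*x*F² (P(F, x) = ((5*F)*F)*x - 106*x = (5*F²)*x - 106*x = 5*x*F² - 106*x = -106*x + 5*x*F²)
-49952 + P(-115, -67) = -49952 - 67*(-106 + 5*(-115)²) = -49952 - 67*(-106 + 5*13225) = -49952 - 67*(-106 + 66125) = -49952 - 67*66019 = -49952 - 4423273 = -4473225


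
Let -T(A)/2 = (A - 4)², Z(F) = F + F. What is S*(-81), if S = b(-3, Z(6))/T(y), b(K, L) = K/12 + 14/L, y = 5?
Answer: 297/8 ≈ 37.125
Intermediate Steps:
Z(F) = 2*F
b(K, L) = 14/L + K/12 (b(K, L) = K*(1/12) + 14/L = K/12 + 14/L = 14/L + K/12)
T(A) = -2*(-4 + A)² (T(A) = -2*(A - 4)² = -2*(-4 + A)²)
S = -11/24 (S = (14/((2*6)) + (1/12)*(-3))/((-2*(-4 + 5)²)) = (14/12 - ¼)/((-2*1²)) = (14*(1/12) - ¼)/((-2*1)) = (7/6 - ¼)/(-2) = (11/12)*(-½) = -11/24 ≈ -0.45833)
S*(-81) = -11/24*(-81) = 297/8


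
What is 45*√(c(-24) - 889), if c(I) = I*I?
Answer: 45*I*√313 ≈ 796.13*I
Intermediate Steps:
c(I) = I²
45*√(c(-24) - 889) = 45*√((-24)² - 889) = 45*√(576 - 889) = 45*√(-313) = 45*(I*√313) = 45*I*√313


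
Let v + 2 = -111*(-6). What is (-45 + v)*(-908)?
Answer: -562052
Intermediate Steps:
v = 664 (v = -2 - 111*(-6) = -2 + 666 = 664)
(-45 + v)*(-908) = (-45 + 664)*(-908) = 619*(-908) = -562052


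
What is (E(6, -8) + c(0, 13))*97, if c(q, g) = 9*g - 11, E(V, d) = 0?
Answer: 10282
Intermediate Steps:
c(q, g) = -11 + 9*g
(E(6, -8) + c(0, 13))*97 = (0 + (-11 + 9*13))*97 = (0 + (-11 + 117))*97 = (0 + 106)*97 = 106*97 = 10282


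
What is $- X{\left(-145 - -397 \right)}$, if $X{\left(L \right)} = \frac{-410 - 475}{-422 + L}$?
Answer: $- \frac{177}{34} \approx -5.2059$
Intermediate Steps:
$X{\left(L \right)} = - \frac{885}{-422 + L}$
$- X{\left(-145 - -397 \right)} = - \frac{-885}{-422 - -252} = - \frac{-885}{-422 + \left(-145 + 397\right)} = - \frac{-885}{-422 + 252} = - \frac{-885}{-170} = - \frac{\left(-885\right) \left(-1\right)}{170} = \left(-1\right) \frac{177}{34} = - \frac{177}{34}$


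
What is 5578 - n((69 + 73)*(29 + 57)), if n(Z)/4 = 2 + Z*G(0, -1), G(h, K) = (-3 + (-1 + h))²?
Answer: -775998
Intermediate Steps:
G(h, K) = (-4 + h)²
n(Z) = 8 + 64*Z (n(Z) = 4*(2 + Z*(-4 + 0)²) = 4*(2 + Z*(-4)²) = 4*(2 + Z*16) = 4*(2 + 16*Z) = 8 + 64*Z)
5578 - n((69 + 73)*(29 + 57)) = 5578 - (8 + 64*((69 + 73)*(29 + 57))) = 5578 - (8 + 64*(142*86)) = 5578 - (8 + 64*12212) = 5578 - (8 + 781568) = 5578 - 1*781576 = 5578 - 781576 = -775998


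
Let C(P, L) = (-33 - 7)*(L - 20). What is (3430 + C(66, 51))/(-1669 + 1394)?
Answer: -438/55 ≈ -7.9636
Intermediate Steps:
C(P, L) = 800 - 40*L (C(P, L) = -40*(-20 + L) = 800 - 40*L)
(3430 + C(66, 51))/(-1669 + 1394) = (3430 + (800 - 40*51))/(-1669 + 1394) = (3430 + (800 - 2040))/(-275) = (3430 - 1240)*(-1/275) = 2190*(-1/275) = -438/55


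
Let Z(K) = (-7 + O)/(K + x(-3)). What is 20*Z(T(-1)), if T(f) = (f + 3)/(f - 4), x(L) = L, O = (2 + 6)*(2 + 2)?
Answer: -2500/17 ≈ -147.06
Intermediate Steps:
O = 32 (O = 8*4 = 32)
T(f) = (3 + f)/(-4 + f)
Z(K) = 25/(-3 + K) (Z(K) = (-7 + 32)/(K - 3) = 25/(-3 + K))
20*Z(T(-1)) = 20*(25/(-3 + (3 - 1)/(-4 - 1))) = 20*(25/(-3 + 2/(-5))) = 20*(25/(-3 - ⅕*2)) = 20*(25/(-3 - ⅖)) = 20*(25/(-17/5)) = 20*(25*(-5/17)) = 20*(-125/17) = -2500/17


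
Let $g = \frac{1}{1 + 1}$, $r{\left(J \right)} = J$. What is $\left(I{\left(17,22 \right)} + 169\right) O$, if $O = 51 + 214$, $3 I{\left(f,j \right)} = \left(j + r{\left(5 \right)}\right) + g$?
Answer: $\frac{283285}{6} \approx 47214.0$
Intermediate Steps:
$g = \frac{1}{2} \approx 0.5$
$I{\left(f,j \right)} = \frac{11}{6} + \frac{j}{3}$ ($I{\left(f,j \right)} = \frac{\left(j + 5\right) + \frac{1}{2}}{3} = \frac{\left(5 + j\right) + \frac{1}{2}}{3} = \frac{\frac{11}{2} + j}{3} = \frac{11}{6} + \frac{j}{3}$)
$O = 265$
$\left(I{\left(17,22 \right)} + 169\right) O = \left(\left(\frac{11}{6} + \frac{1}{3} \cdot 22\right) + 169\right) 265 = \left(\left(\frac{11}{6} + \frac{22}{3}\right) + 169\right) 265 = \left(\frac{55}{6} + 169\right) 265 = \frac{1069}{6} \cdot 265 = \frac{283285}{6}$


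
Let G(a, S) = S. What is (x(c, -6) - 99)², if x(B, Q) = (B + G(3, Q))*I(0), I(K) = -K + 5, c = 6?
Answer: 9801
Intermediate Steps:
I(K) = 5 - K
x(B, Q) = 5*B + 5*Q (x(B, Q) = (B + Q)*(5 - 1*0) = (B + Q)*(5 + 0) = (B + Q)*5 = 5*B + 5*Q)
(x(c, -6) - 99)² = ((5*6 + 5*(-6)) - 99)² = ((30 - 30) - 99)² = (0 - 99)² = (-99)² = 9801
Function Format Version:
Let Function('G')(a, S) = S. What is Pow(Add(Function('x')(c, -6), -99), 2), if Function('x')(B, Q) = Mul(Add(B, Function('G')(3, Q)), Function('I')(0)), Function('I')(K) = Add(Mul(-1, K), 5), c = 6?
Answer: 9801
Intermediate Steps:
Function('I')(K) = Add(5, Mul(-1, K))
Function('x')(B, Q) = Add(Mul(5, B), Mul(5, Q)) (Function('x')(B, Q) = Mul(Add(B, Q), Add(5, Mul(-1, 0))) = Mul(Add(B, Q), Add(5, 0)) = Mul(Add(B, Q), 5) = Add(Mul(5, B), Mul(5, Q)))
Pow(Add(Function('x')(c, -6), -99), 2) = Pow(Add(Add(Mul(5, 6), Mul(5, -6)), -99), 2) = Pow(Add(Add(30, -30), -99), 2) = Pow(Add(0, -99), 2) = Pow(-99, 2) = 9801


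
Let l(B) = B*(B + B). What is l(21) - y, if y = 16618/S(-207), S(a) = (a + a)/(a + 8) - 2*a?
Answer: 34861309/41400 ≈ 842.06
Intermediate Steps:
l(B) = 2*B**2 (l(B) = B*(2*B) = 2*B**2)
S(a) = -2*a + 2*a/(8 + a) (S(a) = (2*a)/(8 + a) - 2*a = 2*a/(8 + a) - 2*a = -2*a + 2*a/(8 + a))
y = 1653491/41400 (y = 16618/((-2*(-207)*(7 - 207)/(8 - 207))) = 16618/((-2*(-207)*(-200)/(-199))) = 16618/((-2*(-207)*(-1/199)*(-200))) = 16618/(82800/199) = 16618*(199/82800) = 1653491/41400 ≈ 39.939)
l(21) - y = 2*21**2 - 1*1653491/41400 = 2*441 - 1653491/41400 = 882 - 1653491/41400 = 34861309/41400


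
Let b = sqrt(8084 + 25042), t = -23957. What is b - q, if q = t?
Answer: 23957 + sqrt(33126) ≈ 24139.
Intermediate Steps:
b = sqrt(33126) ≈ 182.01
q = -23957
b - q = sqrt(33126) - 1*(-23957) = sqrt(33126) + 23957 = 23957 + sqrt(33126)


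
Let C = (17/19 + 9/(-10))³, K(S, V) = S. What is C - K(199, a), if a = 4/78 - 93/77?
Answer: -1364941001/6859000 ≈ -199.00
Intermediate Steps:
a = -3473/3003 (a = 4*(1/78) - 93*1/77 = 2/39 - 93/77 = -3473/3003 ≈ -1.1565)
C = -1/6859000 (C = (17*(1/19) + 9*(-⅒))³ = (17/19 - 9/10)³ = (-1/190)³ = -1/6859000 ≈ -1.4579e-7)
C - K(199, a) = -1/6859000 - 1*199 = -1/6859000 - 199 = -1364941001/6859000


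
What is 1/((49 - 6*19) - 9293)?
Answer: -1/9358 ≈ -0.00010686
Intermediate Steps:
1/((49 - 6*19) - 9293) = 1/((49 - 114) - 9293) = 1/(-65 - 9293) = 1/(-9358) = -1/9358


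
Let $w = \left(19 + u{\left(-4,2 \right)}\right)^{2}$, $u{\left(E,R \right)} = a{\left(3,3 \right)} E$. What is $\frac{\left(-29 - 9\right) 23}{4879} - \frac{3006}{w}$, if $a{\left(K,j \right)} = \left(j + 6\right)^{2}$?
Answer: $- \frac{95970124}{453868975} \approx -0.21145$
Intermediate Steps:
$a{\left(K,j \right)} = \left(6 + j\right)^{2}$
$u{\left(E,R \right)} = 81 E$ ($u{\left(E,R \right)} = \left(6 + 3\right)^{2} E = 9^{2} E = 81 E$)
$w = 93025$ ($w = \left(19 + 81 \left(-4\right)\right)^{2} = \left(19 - 324\right)^{2} = \left(-305\right)^{2} = 93025$)
$\frac{\left(-29 - 9\right) 23}{4879} - \frac{3006}{w} = \frac{\left(-29 - 9\right) 23}{4879} - \frac{3006}{93025} = \left(-38\right) 23 \cdot \frac{1}{4879} - \frac{3006}{93025} = \left(-874\right) \frac{1}{4879} - \frac{3006}{93025} = - \frac{874}{4879} - \frac{3006}{93025} = - \frac{95970124}{453868975}$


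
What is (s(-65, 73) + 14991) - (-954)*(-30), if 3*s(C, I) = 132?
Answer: -13585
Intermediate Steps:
s(C, I) = 44 (s(C, I) = (1/3)*132 = 44)
(s(-65, 73) + 14991) - (-954)*(-30) = (44 + 14991) - (-954)*(-30) = 15035 - 1*28620 = 15035 - 28620 = -13585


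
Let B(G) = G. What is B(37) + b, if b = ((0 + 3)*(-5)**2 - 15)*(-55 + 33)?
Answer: -1283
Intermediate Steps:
b = -1320 (b = (3*25 - 15)*(-22) = (75 - 15)*(-22) = 60*(-22) = -1320)
B(37) + b = 37 - 1320 = -1283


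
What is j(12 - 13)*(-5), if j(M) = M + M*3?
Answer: 20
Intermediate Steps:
j(M) = 4*M (j(M) = M + 3*M = 4*M)
j(12 - 13)*(-5) = (4*(12 - 13))*(-5) = (4*(-1))*(-5) = -4*(-5) = 20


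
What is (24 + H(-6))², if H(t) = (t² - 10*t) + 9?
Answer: 16641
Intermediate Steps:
H(t) = 9 + t² - 10*t
(24 + H(-6))² = (24 + (9 + (-6)² - 10*(-6)))² = (24 + (9 + 36 + 60))² = (24 + 105)² = 129² = 16641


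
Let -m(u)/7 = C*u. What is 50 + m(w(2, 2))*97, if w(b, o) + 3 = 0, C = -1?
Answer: -1987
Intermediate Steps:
w(b, o) = -3 (w(b, o) = -3 + 0 = -3)
m(u) = 7*u (m(u) = -(-7)*u = 7*u)
50 + m(w(2, 2))*97 = 50 + (7*(-3))*97 = 50 - 21*97 = 50 - 2037 = -1987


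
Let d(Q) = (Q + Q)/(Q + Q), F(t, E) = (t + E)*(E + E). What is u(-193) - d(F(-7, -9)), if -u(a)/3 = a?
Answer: 578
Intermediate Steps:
F(t, E) = 2*E*(E + t) (F(t, E) = (E + t)*(2*E) = 2*E*(E + t))
u(a) = -3*a
d(Q) = 1 (d(Q) = (2*Q)/((2*Q)) = (2*Q)*(1/(2*Q)) = 1)
u(-193) - d(F(-7, -9)) = -3*(-193) - 1*1 = 579 - 1 = 578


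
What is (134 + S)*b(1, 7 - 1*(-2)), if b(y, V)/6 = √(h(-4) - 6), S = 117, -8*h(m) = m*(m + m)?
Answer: 1506*I*√10 ≈ 4762.4*I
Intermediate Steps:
h(m) = -m²/4 (h(m) = -m*(m + m)/8 = -m*2*m/8 = -m²/4)
b(y, V) = 6*I*√10 (b(y, V) = 6*√(-¼*(-4)² - 6) = 6*√(-¼*16 - 6) = 6*√(-4 - 6) = 6*√(-10) = 6*(I*√10) = 6*I*√10)
(134 + S)*b(1, 7 - 1*(-2)) = (134 + 117)*(6*I*√10) = 251*(6*I*√10) = 1506*I*√10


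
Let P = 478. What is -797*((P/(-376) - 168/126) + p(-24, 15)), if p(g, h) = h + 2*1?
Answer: -6470843/564 ≈ -11473.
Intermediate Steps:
p(g, h) = 2 + h (p(g, h) = h + 2 = 2 + h)
-797*((P/(-376) - 168/126) + p(-24, 15)) = -797*((478/(-376) - 168/126) + (2 + 15)) = -797*((478*(-1/376) - 168*1/126) + 17) = -797*((-239/188 - 4/3) + 17) = -797*(-1469/564 + 17) = -797*8119/564 = -6470843/564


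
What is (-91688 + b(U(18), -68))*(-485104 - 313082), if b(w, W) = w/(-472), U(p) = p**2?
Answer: 4317892926645/59 ≈ 7.3185e+10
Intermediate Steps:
b(w, W) = -w/472 (b(w, W) = w*(-1/472) = -w/472)
(-91688 + b(U(18), -68))*(-485104 - 313082) = (-91688 - 1/472*18**2)*(-485104 - 313082) = (-91688 - 1/472*324)*(-798186) = (-91688 - 81/118)*(-798186) = -10819265/118*(-798186) = 4317892926645/59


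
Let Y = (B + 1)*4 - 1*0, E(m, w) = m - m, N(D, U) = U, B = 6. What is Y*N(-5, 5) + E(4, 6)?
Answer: 140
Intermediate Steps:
E(m, w) = 0
Y = 28 (Y = (6 + 1)*4 - 1*0 = 7*4 + 0 = 28 + 0 = 28)
Y*N(-5, 5) + E(4, 6) = 28*5 + 0 = 140 + 0 = 140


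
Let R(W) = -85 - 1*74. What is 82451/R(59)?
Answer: -82451/159 ≈ -518.56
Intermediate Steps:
R(W) = -159 (R(W) = -85 - 74 = -159)
82451/R(59) = 82451/(-159) = 82451*(-1/159) = -82451/159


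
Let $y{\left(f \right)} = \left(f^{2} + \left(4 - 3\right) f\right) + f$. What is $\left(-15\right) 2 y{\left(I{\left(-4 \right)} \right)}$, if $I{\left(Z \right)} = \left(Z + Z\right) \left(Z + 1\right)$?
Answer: $-18720$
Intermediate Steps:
$I{\left(Z \right)} = 2 Z \left(1 + Z\right)$
$y{\left(f \right)} = f^{2} + 2 f$ ($y{\left(f \right)} = \left(f^{2} + 1 f\right) + f = \left(f^{2} + f\right) + f = \left(f + f^{2}\right) + f = f^{2} + 2 f$)
$\left(-15\right) 2 y{\left(I{\left(-4 \right)} \right)} = \left(-15\right) 2 \cdot 2 \left(-4\right) \left(1 - 4\right) \left(2 + 2 \left(-4\right) \left(1 - 4\right)\right) = - 30 \cdot 2 \left(-4\right) \left(-3\right) \left(2 + 2 \left(-4\right) \left(-3\right)\right) = - 30 \cdot 24 \left(2 + 24\right) = - 30 \cdot 24 \cdot 26 = \left(-30\right) 624 = -18720$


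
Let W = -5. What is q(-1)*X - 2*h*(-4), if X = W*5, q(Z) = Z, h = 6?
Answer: 73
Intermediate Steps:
X = -25 (X = -5*5 = -25)
q(-1)*X - 2*h*(-4) = -1*(-25) - 2*6*(-4) = 25 - 12*(-4) = 25 + 48 = 73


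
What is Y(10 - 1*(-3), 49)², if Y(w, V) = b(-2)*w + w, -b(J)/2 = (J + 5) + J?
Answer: 169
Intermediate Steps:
b(J) = -10 - 4*J (b(J) = -2*((J + 5) + J) = -2*((5 + J) + J) = -2*(5 + 2*J) = -10 - 4*J)
Y(w, V) = -w (Y(w, V) = (-10 - 4*(-2))*w + w = (-10 + 8)*w + w = -2*w + w = -w)
Y(10 - 1*(-3), 49)² = (-(10 - 1*(-3)))² = (-(10 + 3))² = (-1*13)² = (-13)² = 169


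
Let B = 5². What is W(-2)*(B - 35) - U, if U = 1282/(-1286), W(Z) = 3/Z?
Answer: 10286/643 ≈ 15.997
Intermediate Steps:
B = 25
U = -641/643 (U = 1282*(-1/1286) = -641/643 ≈ -0.99689)
W(-2)*(B - 35) - U = (3/(-2))*(25 - 35) - 1*(-641/643) = (3*(-½))*(-10) + 641/643 = -3/2*(-10) + 641/643 = 15 + 641/643 = 10286/643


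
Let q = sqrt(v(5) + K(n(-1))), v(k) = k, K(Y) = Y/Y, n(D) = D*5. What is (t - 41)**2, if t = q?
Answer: (41 - sqrt(6))**2 ≈ 1486.1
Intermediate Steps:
n(D) = 5*D
K(Y) = 1
q = sqrt(6) (q = sqrt(5 + 1) = sqrt(6) ≈ 2.4495)
t = sqrt(6) ≈ 2.4495
(t - 41)**2 = (sqrt(6) - 41)**2 = (-41 + sqrt(6))**2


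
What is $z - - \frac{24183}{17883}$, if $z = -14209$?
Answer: $- \frac{28230596}{1987} \approx -14208.0$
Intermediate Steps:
$z - - \frac{24183}{17883} = -14209 - - \frac{24183}{17883} = -14209 - \left(-24183\right) \frac{1}{17883} = -14209 - - \frac{2687}{1987} = -14209 + \frac{2687}{1987} = - \frac{28230596}{1987}$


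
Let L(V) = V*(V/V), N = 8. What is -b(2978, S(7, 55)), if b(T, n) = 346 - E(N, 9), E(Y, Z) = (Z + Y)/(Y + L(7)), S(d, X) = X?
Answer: -5173/15 ≈ -344.87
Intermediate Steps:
L(V) = V (L(V) = V*1 = V)
E(Y, Z) = (Y + Z)/(7 + Y) (E(Y, Z) = (Z + Y)/(Y + 7) = (Y + Z)/(7 + Y))
b(T, n) = 5173/15 (b(T, n) = 346 - (8 + 9)/(7 + 8) = 346 - 17/15 = 5173/15)
-b(2978, S(7, 55)) = -1*5173/15 = -5173/15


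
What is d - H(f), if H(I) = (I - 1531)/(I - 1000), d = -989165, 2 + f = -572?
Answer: -1556947815/1574 ≈ -9.8917e+5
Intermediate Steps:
f = -574 (f = -2 - 572 = -574)
H(I) = (-1531 + I)/(-1000 + I)
d - H(f) = -989165 - (-1531 - 574)/(-1000 - 574) = -989165 - (-2105)/(-1574) = -989165 - (-1)*(-2105)/1574 = -989165 - 1*2105/1574 = -989165 - 2105/1574 = -1556947815/1574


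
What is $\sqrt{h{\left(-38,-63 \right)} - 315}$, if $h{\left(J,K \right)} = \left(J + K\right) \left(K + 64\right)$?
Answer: $4 i \sqrt{26} \approx 20.396 i$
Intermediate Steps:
$h{\left(J,K \right)} = \left(64 + K\right) \left(J + K\right)$ ($h{\left(J,K \right)} = \left(J + K\right) \left(64 + K\right) = \left(64 + K\right) \left(J + K\right)$)
$\sqrt{h{\left(-38,-63 \right)} - 315} = \sqrt{\left(\left(-63\right)^{2} + 64 \left(-38\right) + 64 \left(-63\right) - -2394\right) - 315} = \sqrt{\left(3969 - 2432 - 4032 + 2394\right) - 315} = \sqrt{-101 - 315} = \sqrt{-416} = 4 i \sqrt{26}$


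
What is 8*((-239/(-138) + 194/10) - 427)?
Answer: -1120196/345 ≈ -3246.9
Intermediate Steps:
8*((-239/(-138) + 194/10) - 427) = 8*((-239*(-1/138) + 194*(⅒)) - 427) = 8*((239/138 + 97/5) - 427) = 8*(14581/690 - 427) = 8*(-280049/690) = -1120196/345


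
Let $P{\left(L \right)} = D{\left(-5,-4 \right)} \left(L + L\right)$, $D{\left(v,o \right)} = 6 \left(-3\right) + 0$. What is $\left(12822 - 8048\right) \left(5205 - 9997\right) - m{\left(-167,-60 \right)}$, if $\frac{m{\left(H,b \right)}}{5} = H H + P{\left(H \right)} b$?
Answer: $-21212853$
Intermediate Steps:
$D{\left(v,o \right)} = -18$ ($D{\left(v,o \right)} = -18 + 0 = -18$)
$P{\left(L \right)} = - 36 L$ ($P{\left(L \right)} = - 18 \left(L + L\right) = - 18 \cdot 2 L = - 36 L$)
$m{\left(H,b \right)} = 5 H^{2} - 180 H b$ ($m{\left(H,b \right)} = 5 \left(H H + - 36 H b\right) = 5 \left(H^{2} - 36 H b\right) = 5 H^{2} - 180 H b$)
$\left(12822 - 8048\right) \left(5205 - 9997\right) - m{\left(-167,-60 \right)} = \left(12822 - 8048\right) \left(5205 - 9997\right) - 5 \left(-167\right) \left(-167 - -2160\right) = 4774 \left(-4792\right) - 5 \left(-167\right) \left(-167 + 2160\right) = -22877008 - 5 \left(-167\right) 1993 = -22877008 - -1664155 = -22877008 + 1664155 = -21212853$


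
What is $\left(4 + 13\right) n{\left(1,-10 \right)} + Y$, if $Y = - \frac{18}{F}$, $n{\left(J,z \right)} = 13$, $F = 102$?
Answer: $\frac{3754}{17} \approx 220.82$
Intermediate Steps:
$Y = - \frac{3}{17}$ ($Y = - \frac{18}{102} = \left(-18\right) \frac{1}{102} = - \frac{3}{17} \approx -0.17647$)
$\left(4 + 13\right) n{\left(1,-10 \right)} + Y = \left(4 + 13\right) 13 - \frac{3}{17} = 17 \cdot 13 - \frac{3}{17} = 221 - \frac{3}{17} = \frac{3754}{17}$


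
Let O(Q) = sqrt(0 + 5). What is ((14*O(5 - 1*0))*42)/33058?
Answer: 294*sqrt(5)/16529 ≈ 0.039773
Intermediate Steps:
O(Q) = sqrt(5)
((14*O(5 - 1*0))*42)/33058 = ((14*sqrt(5))*42)/33058 = (588*sqrt(5))*(1/33058) = 294*sqrt(5)/16529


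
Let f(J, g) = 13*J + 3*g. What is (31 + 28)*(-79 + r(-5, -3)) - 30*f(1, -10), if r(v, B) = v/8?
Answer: -33503/8 ≈ -4187.9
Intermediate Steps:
r(v, B) = v/8 (r(v, B) = v*(⅛) = v/8)
f(J, g) = 3*g + 13*J
(31 + 28)*(-79 + r(-5, -3)) - 30*f(1, -10) = (31 + 28)*(-79 + (⅛)*(-5)) - 30*(3*(-10) + 13*1) = 59*(-79 - 5/8) - 30*(-30 + 13) = 59*(-637/8) - 30*(-17) = -37583/8 + 510 = -33503/8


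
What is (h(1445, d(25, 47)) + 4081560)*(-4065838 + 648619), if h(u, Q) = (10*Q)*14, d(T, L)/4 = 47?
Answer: -14037525585720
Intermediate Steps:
d(T, L) = 188 (d(T, L) = 4*47 = 188)
h(u, Q) = 140*Q
(h(1445, d(25, 47)) + 4081560)*(-4065838 + 648619) = (140*188 + 4081560)*(-4065838 + 648619) = (26320 + 4081560)*(-3417219) = 4107880*(-3417219) = -14037525585720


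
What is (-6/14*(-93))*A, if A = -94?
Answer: -26226/7 ≈ -3746.6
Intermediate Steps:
(-6/14*(-93))*A = (-6/14*(-93))*(-94) = (-6*1/14*(-93))*(-94) = -3/7*(-93)*(-94) = (279/7)*(-94) = -26226/7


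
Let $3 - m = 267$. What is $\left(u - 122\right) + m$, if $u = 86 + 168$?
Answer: $-132$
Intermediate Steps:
$m = -264$ ($m = 3 - 267 = -264$)
$u = 254$
$\left(u - 122\right) + m = \left(254 - 122\right) - 264 = 132 - 264 = -132$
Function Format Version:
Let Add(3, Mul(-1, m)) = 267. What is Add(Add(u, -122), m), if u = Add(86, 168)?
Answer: -132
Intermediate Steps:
m = -264 (m = Add(3, Mul(-1, 267)) = Add(3, -267) = -264)
u = 254
Add(Add(u, -122), m) = Add(Add(254, -122), -264) = Add(132, -264) = -132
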